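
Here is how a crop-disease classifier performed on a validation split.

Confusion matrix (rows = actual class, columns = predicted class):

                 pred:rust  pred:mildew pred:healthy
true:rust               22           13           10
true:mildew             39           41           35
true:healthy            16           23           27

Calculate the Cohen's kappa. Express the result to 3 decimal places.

0.096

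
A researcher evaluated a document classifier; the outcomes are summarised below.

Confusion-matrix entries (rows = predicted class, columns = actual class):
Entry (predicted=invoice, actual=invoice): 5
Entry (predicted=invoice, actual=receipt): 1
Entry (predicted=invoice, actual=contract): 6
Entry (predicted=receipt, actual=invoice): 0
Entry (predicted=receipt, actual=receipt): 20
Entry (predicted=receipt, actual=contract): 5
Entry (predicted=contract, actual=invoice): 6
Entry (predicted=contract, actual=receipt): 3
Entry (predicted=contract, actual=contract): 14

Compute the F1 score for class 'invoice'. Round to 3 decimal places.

Treat 'invoice' as positive and all other classes as negative.
F1 score = 2·TP/(2·TP+FP+FN).
invoice: TP=5, FP=1+6=7, FN=0+6=6 → 10/23 = 0.4348

0.435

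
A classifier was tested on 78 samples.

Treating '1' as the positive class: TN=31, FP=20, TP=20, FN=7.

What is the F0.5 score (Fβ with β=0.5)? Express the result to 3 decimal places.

0.535

Fβ = (1+β²)·TP / ((1+β²)·TP + β²·FN + FP), with β²=1/4
= 1.25·20 / (1.25·20 + 0.25·7 + 20) = 0.535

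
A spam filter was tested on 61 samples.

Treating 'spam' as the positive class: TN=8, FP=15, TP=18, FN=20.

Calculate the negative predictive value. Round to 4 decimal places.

NPV = TN/(TN+FN) = 8/(8+20) = 0.2857

0.2857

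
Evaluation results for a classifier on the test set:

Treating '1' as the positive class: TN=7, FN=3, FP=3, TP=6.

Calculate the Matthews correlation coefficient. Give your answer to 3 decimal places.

0.367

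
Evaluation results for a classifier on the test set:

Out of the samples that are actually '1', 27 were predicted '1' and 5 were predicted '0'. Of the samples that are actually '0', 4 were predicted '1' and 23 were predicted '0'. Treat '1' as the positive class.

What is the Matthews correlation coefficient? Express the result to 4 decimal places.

0.6940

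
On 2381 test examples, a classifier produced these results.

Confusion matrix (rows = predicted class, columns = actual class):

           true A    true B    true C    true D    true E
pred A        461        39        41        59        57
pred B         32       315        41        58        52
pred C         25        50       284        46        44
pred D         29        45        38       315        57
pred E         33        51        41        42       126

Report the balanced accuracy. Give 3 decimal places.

0.609

Balanced accuracy = mean of per-class recall.
  A: recall = 461/580 = 0.7948
  B: recall = 315/500 = 0.6300
  C: recall = 284/445 = 0.6382
  D: recall = 315/520 = 0.6058
  E: recall = 126/336 = 0.3750
Mean = (0.7948 + 0.6300 + 0.6382 + 0.6058 + 0.3750) / 5 = 0.609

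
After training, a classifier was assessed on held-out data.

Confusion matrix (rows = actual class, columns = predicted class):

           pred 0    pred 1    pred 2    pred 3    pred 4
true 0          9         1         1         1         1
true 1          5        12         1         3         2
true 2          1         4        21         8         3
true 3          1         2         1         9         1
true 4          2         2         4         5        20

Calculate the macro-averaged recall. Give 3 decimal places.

0.606

Per-class recall (TP/(TP+FN)):
  0: TP=9, FN=1+1+1+1=4 → 9/13 = 0.6923
  1: TP=12, FN=5+1+3+2=11 → 12/23 = 0.5217
  2: TP=21, FN=1+4+8+3=16 → 21/37 = 0.5676
  3: TP=9, FN=1+2+1+1=5 → 9/14 = 0.6429
  4: TP=20, FN=2+2+4+5=13 → 20/33 = 0.6061
Macro-recall = mean = (0.6923 + 0.5217 + 0.5676 + 0.6429 + 0.6061) / 5 = 0.606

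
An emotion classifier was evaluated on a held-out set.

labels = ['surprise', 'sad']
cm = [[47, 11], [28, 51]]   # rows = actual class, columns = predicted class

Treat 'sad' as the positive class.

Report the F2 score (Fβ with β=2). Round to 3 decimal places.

0.675

Fβ = (1+β²)·TP / ((1+β²)·TP + β²·FN + FP), with β²=4
= 5·51 / (5·51 + 4·28 + 11) = 0.675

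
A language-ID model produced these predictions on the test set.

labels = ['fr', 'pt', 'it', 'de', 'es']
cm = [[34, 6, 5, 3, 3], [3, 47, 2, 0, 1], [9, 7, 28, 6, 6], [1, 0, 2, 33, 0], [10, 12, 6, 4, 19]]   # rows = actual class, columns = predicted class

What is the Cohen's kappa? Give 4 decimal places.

0.5642

Observed agreement pₒ = trace/N = 161/247 = 0.65182
Expected agreement pₑ = Σ (rowᵢ·colᵢ)/N² = (51·57 + 53·72 + 56·43 + 36·46 + 51·29)/247² = 0.20105
κ = (pₒ − pₑ)/(1 − pₑ) = (0.65182 − 0.20105)/(1 − 0.20105) = 0.5642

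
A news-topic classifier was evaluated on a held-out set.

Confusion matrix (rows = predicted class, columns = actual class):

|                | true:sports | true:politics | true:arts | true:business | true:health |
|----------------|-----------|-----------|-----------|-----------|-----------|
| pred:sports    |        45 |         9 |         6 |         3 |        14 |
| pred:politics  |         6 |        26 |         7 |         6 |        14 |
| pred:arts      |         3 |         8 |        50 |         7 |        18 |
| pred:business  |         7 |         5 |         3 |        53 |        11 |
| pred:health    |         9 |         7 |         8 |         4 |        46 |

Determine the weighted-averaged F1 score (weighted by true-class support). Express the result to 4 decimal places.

Per-class F1 score (2·TP/(2·TP+FP+FN)):
  sports: TP=45, FP=9+6+3+14=32, FN=6+3+7+9=25 → 90/147 = 0.61224
  politics: TP=26, FP=6+7+6+14=33, FN=9+8+5+7=29 → 52/114 = 0.45614
  arts: TP=50, FP=3+8+7+18=36, FN=6+7+3+8=24 → 100/160 = 0.62500
  business: TP=53, FP=7+5+3+11=26, FN=3+6+7+4=20 → 106/152 = 0.69737
  health: TP=46, FP=9+7+8+4=28, FN=14+14+18+11=57 → 92/177 = 0.51977
Weighted-F1 score = Σ (supportᵢ/N)·F1 scoreᵢ with N=375: (70/375)·0.61224 + (55/375)·0.45614 + (74/375)·0.62500 + (73/375)·0.69737 + (103/375)·0.51977 = 0.5830

0.5830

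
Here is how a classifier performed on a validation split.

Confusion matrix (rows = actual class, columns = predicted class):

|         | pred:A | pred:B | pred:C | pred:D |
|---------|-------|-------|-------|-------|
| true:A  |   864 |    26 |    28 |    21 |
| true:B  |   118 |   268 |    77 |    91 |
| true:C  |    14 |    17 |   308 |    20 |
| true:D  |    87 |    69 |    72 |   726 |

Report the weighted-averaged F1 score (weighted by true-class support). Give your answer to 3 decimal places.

0.765

Per-class F1 score (2·TP/(2·TP+FP+FN)):
  A: TP=864, FP=118+14+87=219, FN=26+28+21=75 → 1728/2022 = 0.8546
  B: TP=268, FP=26+17+69=112, FN=118+77+91=286 → 536/934 = 0.5739
  C: TP=308, FP=28+77+72=177, FN=14+17+20=51 → 616/844 = 0.7299
  D: TP=726, FP=21+91+20=132, FN=87+69+72=228 → 1452/1812 = 0.8013
Weighted-F1 score = Σ (supportᵢ/N)·F1 scoreᵢ with N=2806: (939/2806)·0.8546 + (554/2806)·0.5739 + (359/2806)·0.7299 + (954/2806)·0.8013 = 0.765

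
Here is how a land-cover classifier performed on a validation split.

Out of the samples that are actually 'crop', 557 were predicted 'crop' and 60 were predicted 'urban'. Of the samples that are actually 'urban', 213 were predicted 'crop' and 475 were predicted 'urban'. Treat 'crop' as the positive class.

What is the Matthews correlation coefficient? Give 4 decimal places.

MCC = (TP·TN − FP·FN) / √((TP+FP)(TP+FN)(TN+FP)(TN+FN))
Numerator = 557·475 − 213·60 = 251795
Denominator = √(770·617·688·535) = √174871127200 = 418175.9524
MCC = 251795 / 418175.9524 = 0.6021

0.6021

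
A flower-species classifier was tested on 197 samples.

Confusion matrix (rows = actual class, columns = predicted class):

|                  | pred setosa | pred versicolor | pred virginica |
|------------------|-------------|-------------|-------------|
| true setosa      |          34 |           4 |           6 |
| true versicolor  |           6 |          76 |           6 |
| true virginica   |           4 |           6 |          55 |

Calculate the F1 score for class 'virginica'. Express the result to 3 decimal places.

0.833

Treat 'virginica' as positive and all other classes as negative.
F1 score = 2·TP/(2·TP+FP+FN).
virginica: TP=55, FP=6+6=12, FN=4+6=10 → 110/132 = 0.8333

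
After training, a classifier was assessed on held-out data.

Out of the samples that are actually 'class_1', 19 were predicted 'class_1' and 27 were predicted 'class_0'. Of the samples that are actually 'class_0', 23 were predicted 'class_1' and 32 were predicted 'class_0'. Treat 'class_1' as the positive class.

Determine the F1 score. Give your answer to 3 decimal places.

0.432

Precision = TP/(TP+FP) = 19/42 = 0.4524
Recall = TP/(TP+FN) = 19/46 = 0.4130
F1 = 2·TP/(2·TP+FP+FN) = 38/88 = 0.432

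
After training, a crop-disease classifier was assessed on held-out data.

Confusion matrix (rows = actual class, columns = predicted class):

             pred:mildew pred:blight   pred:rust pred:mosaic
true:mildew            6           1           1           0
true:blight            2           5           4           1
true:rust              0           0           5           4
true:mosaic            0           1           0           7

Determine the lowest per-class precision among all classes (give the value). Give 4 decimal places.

0.5000

Per-class precision (TP/(TP+FP)):
  mildew: TP=6, FP=2+0+0=2 → 6/8 = 0.75000
  blight: TP=5, FP=1+0+1=2 → 5/7 = 0.71429
  rust: TP=5, FP=1+4+0=5 → 5/10 = 0.50000
  mosaic: TP=7, FP=0+1+4=5 → 7/12 = 0.58333
Lowest is class 'rust' with precision = 0.5000.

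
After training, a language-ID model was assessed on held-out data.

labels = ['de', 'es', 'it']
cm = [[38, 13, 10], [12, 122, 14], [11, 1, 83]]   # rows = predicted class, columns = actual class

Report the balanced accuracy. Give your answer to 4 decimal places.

0.7652

Balanced accuracy = mean of per-class recall.
  de: recall = 38/61 = 0.62295
  es: recall = 122/136 = 0.89706
  it: recall = 83/107 = 0.77570
Mean = (0.62295 + 0.89706 + 0.77570) / 3 = 0.7652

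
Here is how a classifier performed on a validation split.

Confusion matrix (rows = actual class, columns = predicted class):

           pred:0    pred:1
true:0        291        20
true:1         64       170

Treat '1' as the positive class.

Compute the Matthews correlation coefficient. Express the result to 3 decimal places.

MCC = (TP·TN − FP·FN) / √((TP+FP)(TP+FN)(TN+FP)(TN+FN))
Numerator = 170·291 − 20·64 = 48190
Denominator = √(190·234·311·355) = √4908606300 = 70061.4466
MCC = 48190 / 70061.4466 = 0.688

0.688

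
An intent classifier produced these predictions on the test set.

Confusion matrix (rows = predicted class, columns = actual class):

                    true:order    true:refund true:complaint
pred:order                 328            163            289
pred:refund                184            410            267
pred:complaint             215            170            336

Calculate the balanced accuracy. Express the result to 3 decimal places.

0.460

Balanced accuracy = mean of per-class recall.
  order: recall = 328/727 = 0.4512
  refund: recall = 410/743 = 0.5518
  complaint: recall = 336/892 = 0.3767
Mean = (0.4512 + 0.5518 + 0.3767) / 3 = 0.460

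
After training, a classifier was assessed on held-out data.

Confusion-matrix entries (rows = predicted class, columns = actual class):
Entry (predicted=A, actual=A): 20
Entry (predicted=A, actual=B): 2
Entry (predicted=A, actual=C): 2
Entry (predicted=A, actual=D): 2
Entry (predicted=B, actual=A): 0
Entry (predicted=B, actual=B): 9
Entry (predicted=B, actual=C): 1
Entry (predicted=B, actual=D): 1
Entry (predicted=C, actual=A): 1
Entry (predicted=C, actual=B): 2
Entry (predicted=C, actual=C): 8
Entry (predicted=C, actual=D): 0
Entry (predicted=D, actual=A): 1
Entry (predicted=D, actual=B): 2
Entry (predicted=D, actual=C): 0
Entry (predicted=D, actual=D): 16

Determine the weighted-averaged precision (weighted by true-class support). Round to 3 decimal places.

Per-class precision (TP/(TP+FP)):
  A: TP=20, FP=2+2+2=6 → 20/26 = 0.7692
  B: TP=9, FP=0+1+1=2 → 9/11 = 0.8182
  C: TP=8, FP=1+2+0=3 → 8/11 = 0.7273
  D: TP=16, FP=1+2+0=3 → 16/19 = 0.8421
Weighted-precision = Σ (supportᵢ/N)·precisionᵢ with N=67: (22/67)·0.7692 + (15/67)·0.8182 + (11/67)·0.7273 + (19/67)·0.8421 = 0.794

0.794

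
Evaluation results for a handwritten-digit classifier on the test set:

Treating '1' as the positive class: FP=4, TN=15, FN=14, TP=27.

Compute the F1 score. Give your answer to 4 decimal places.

0.7500

Precision = TP/(TP+FP) = 27/31 = 0.8710
Recall = TP/(TP+FN) = 27/41 = 0.6585
F1 = 2·TP/(2·TP+FP+FN) = 54/72 = 0.7500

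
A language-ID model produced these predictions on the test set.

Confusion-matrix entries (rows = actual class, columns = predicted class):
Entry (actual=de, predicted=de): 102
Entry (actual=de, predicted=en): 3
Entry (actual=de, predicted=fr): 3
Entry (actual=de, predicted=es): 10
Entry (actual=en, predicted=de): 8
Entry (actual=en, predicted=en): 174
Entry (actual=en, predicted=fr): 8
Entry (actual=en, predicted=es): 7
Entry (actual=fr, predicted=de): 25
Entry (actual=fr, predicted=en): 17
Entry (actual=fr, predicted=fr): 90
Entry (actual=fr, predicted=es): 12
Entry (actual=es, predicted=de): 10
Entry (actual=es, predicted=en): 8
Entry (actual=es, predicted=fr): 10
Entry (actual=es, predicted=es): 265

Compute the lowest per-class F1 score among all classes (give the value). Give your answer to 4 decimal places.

0.7059

Per-class F1 score (2·TP/(2·TP+FP+FN)):
  de: TP=102, FP=8+25+10=43, FN=3+3+10=16 → 204/263 = 0.77567
  en: TP=174, FP=3+17+8=28, FN=8+8+7=23 → 348/399 = 0.87218
  fr: TP=90, FP=3+8+10=21, FN=25+17+12=54 → 180/255 = 0.70588
  es: TP=265, FP=10+7+12=29, FN=10+8+10=28 → 530/587 = 0.90290
Lowest is class 'fr' with F1 score = 0.7059.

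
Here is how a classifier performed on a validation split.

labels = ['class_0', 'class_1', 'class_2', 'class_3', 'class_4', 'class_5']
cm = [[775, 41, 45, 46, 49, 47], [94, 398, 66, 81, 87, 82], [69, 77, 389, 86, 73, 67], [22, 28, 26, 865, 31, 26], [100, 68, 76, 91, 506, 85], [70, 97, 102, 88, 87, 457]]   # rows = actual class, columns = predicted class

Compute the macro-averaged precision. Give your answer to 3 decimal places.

0.616

Per-class precision (TP/(TP+FP)):
  class_0: TP=775, FP=94+69+22+100+70=355 → 775/1130 = 0.6858
  class_1: TP=398, FP=41+77+28+68+97=311 → 398/709 = 0.5614
  class_2: TP=389, FP=45+66+26+76+102=315 → 389/704 = 0.5526
  class_3: TP=865, FP=46+81+86+91+88=392 → 865/1257 = 0.6881
  class_4: TP=506, FP=49+87+73+31+87=327 → 506/833 = 0.6074
  class_5: TP=457, FP=47+82+67+26+85=307 → 457/764 = 0.5982
Macro-precision = mean = (0.6858 + 0.5614 + 0.5526 + 0.6881 + 0.6074 + 0.5982) / 6 = 0.616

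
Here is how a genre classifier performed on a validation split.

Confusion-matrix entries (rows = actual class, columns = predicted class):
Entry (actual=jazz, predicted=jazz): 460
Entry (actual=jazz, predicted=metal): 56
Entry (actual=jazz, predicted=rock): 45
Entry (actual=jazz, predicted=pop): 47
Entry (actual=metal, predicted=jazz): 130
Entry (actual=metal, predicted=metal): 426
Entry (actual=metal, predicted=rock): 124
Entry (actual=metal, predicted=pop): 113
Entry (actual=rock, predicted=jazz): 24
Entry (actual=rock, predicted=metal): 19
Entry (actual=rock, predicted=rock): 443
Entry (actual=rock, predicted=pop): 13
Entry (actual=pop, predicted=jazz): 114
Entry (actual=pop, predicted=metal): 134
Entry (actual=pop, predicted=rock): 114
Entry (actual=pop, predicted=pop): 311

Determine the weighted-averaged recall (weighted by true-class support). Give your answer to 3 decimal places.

Per-class recall (TP/(TP+FN)):
  jazz: TP=460, FN=56+45+47=148 → 460/608 = 0.7566
  metal: TP=426, FN=130+124+113=367 → 426/793 = 0.5372
  rock: TP=443, FN=24+19+13=56 → 443/499 = 0.8878
  pop: TP=311, FN=114+134+114=362 → 311/673 = 0.4621
Weighted-recall = Σ (supportᵢ/N)·recallᵢ with N=2573: (608/2573)·0.7566 + (793/2573)·0.5372 + (499/2573)·0.8878 + (673/2573)·0.4621 = 0.637

0.637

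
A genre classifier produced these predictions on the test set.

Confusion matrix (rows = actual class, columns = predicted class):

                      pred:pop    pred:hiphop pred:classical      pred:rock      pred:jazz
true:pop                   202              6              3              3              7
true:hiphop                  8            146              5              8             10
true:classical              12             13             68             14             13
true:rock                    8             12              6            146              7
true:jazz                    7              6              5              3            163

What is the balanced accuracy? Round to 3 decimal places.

0.801

Balanced accuracy = mean of per-class recall.
  pop: recall = 202/221 = 0.9140
  hiphop: recall = 146/177 = 0.8249
  classical: recall = 68/120 = 0.5667
  rock: recall = 146/179 = 0.8156
  jazz: recall = 163/184 = 0.8859
Mean = (0.9140 + 0.8249 + 0.5667 + 0.8156 + 0.8859) / 5 = 0.801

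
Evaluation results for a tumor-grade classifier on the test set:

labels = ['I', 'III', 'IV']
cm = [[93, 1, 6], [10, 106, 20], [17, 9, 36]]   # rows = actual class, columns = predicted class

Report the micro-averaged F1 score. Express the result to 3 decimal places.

Micro-averaging pools counts across classes: ΣTP=235, ΣFP=63, ΣFN=63.
Micro-F1 score = 2·TP/(2·TP+FP+FN) on pooled counts = 0.789 (equals overall accuracy in single-label multiclass).

0.789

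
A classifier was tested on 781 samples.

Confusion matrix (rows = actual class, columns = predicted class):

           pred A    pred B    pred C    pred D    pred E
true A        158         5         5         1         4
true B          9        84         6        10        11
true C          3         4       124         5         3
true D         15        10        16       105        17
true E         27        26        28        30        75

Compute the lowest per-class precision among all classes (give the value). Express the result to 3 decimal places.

0.651

Per-class precision (TP/(TP+FP)):
  A: TP=158, FP=9+3+15+27=54 → 158/212 = 0.7453
  B: TP=84, FP=5+4+10+26=45 → 84/129 = 0.6512
  C: TP=124, FP=5+6+16+28=55 → 124/179 = 0.6927
  D: TP=105, FP=1+10+5+30=46 → 105/151 = 0.6954
  E: TP=75, FP=4+11+3+17=35 → 75/110 = 0.6818
Lowest is class 'B' with precision = 0.651.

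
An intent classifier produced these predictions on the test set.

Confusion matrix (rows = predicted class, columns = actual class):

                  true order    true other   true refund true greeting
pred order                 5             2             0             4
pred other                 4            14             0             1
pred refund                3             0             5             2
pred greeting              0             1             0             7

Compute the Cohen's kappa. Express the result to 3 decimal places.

Observed agreement pₒ = trace/N = 31/48 = 0.6458
Expected agreement pₑ = Σ (rowᵢ·colᵢ)/N² = (12·11 + 17·19 + 5·10 + 14·8)/48² = 0.2678
κ = (pₒ − pₑ)/(1 − pₑ) = (0.6458 − 0.2678)/(1 − 0.2678) = 0.516

0.516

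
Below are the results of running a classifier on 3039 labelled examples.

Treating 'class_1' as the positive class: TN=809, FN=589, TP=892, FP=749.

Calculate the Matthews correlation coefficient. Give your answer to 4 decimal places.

MCC = (TP·TN − FP·FN) / √((TP+FP)(TP+FN)(TN+FP)(TN+FN))
Numerator = 892·809 − 749·589 = 280467
Denominator = √(1641·1481·1558·1398) = √5293443284964 = 2300748.4184
MCC = 280467 / 2300748.4184 = 0.1219

0.1219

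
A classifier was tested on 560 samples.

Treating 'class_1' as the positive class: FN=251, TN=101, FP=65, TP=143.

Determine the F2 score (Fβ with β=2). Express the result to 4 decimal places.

0.4008

Fβ = (1+β²)·TP / ((1+β²)·TP + β²·FN + FP), with β²=4
= 5·143 / (5·143 + 4·251 + 65) = 0.4008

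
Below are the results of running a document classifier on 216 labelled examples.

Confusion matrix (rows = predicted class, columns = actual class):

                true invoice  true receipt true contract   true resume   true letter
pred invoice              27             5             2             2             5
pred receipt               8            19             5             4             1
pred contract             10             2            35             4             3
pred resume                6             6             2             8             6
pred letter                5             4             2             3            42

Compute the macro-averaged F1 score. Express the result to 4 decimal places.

Per-class F1 score (2·TP/(2·TP+FP+FN)):
  invoice: TP=27, FP=5+2+2+5=14, FN=8+10+6+5=29 → 54/97 = 0.55670
  receipt: TP=19, FP=8+5+4+1=18, FN=5+2+6+4=17 → 38/73 = 0.52055
  contract: TP=35, FP=10+2+4+3=19, FN=2+5+2+2=11 → 70/100 = 0.70000
  resume: TP=8, FP=6+6+2+6=20, FN=2+4+4+3=13 → 16/49 = 0.32653
  letter: TP=42, FP=5+4+2+3=14, FN=5+1+3+6=15 → 84/113 = 0.74336
Macro-F1 score = mean = (0.55670 + 0.52055 + 0.70000 + 0.32653 + 0.74336) / 5 = 0.5694

0.5694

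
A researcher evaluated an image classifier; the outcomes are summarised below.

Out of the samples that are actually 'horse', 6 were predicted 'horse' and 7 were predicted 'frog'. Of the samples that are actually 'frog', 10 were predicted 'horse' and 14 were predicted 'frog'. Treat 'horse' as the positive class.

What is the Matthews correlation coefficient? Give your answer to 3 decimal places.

MCC = (TP·TN − FP·FN) / √((TP+FP)(TP+FN)(TN+FP)(TN+FN))
Numerator = 6·14 − 10·7 = 14
Denominator = √(16·13·24·21) = √104832 = 323.7777
MCC = 14 / 323.7777 = 0.043

0.043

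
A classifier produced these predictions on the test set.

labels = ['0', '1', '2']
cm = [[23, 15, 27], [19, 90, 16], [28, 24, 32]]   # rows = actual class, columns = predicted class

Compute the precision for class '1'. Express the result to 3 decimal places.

0.698

precision = TP/(TP+FP).
1: TP=90, FP=15+24=39 → 90/129 = 0.6977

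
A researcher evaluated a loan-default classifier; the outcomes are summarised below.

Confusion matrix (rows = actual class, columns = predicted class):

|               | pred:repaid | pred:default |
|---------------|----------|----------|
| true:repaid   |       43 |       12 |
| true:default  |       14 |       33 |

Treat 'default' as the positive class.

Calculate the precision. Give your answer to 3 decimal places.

0.733

Precision = TP/(TP+FP) = 33/(33+12) = 33/45 = 0.733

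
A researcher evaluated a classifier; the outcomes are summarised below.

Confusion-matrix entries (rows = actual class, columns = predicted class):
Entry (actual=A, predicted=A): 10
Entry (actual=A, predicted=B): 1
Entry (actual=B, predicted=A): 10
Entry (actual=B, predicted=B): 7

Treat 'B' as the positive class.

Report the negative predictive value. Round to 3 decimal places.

0.500

NPV = TN/(TN+FN) = 10/(10+10) = 0.500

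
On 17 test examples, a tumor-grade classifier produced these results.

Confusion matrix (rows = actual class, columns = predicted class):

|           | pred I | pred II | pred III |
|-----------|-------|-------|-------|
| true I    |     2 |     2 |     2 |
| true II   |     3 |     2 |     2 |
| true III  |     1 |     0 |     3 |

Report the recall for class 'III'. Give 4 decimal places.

One-vs-rest for 'III': TP = diagonal; FP = other classes predicted 'III'; FN = 'III' predicted as other.
recall = TP/(TP+FN).
III: TP=3, FN=1+0=1 → 3/4 = 0.75000

0.7500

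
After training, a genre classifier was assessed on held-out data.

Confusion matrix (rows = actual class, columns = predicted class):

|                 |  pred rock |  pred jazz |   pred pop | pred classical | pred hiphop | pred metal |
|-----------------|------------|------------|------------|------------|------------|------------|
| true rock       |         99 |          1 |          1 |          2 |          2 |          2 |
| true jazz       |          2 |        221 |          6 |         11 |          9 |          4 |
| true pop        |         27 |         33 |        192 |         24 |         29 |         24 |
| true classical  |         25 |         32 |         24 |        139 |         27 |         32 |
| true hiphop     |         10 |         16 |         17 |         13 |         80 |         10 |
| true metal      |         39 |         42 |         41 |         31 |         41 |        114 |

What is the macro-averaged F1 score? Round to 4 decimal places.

Per-class F1 score (2·TP/(2·TP+FP+FN)):
  rock: TP=99, FP=2+27+25+10+39=103, FN=1+1+2+2+2=8 → 198/309 = 0.64078
  jazz: TP=221, FP=1+33+32+16+42=124, FN=2+6+11+9+4=32 → 442/598 = 0.73913
  pop: TP=192, FP=1+6+24+17+41=89, FN=27+33+24+29+24=137 → 384/610 = 0.62951
  classical: TP=139, FP=2+11+24+13+31=81, FN=25+32+24+27+32=140 → 278/499 = 0.55711
  hiphop: TP=80, FP=2+9+29+27+41=108, FN=10+16+17+13+10=66 → 160/334 = 0.47904
  metal: TP=114, FP=2+4+24+32+10=72, FN=39+42+41+31+41=194 → 228/494 = 0.46154
Macro-F1 score = mean = (0.64078 + 0.73913 + 0.62951 + 0.55711 + 0.47904 + 0.46154) / 6 = 0.5845

0.5845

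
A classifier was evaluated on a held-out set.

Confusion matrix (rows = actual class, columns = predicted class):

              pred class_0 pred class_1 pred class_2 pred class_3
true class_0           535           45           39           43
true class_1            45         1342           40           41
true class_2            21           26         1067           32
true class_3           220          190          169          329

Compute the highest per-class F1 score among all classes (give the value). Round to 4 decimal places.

0.8740

Per-class F1 score (2·TP/(2·TP+FP+FN)):
  class_0: TP=535, FP=45+21+220=286, FN=45+39+43=127 → 1070/1483 = 0.72151
  class_1: TP=1342, FP=45+26+190=261, FN=45+40+41=126 → 2684/3071 = 0.87398
  class_2: TP=1067, FP=39+40+169=248, FN=21+26+32=79 → 2134/2461 = 0.86713
  class_3: TP=329, FP=43+41+32=116, FN=220+190+169=579 → 658/1353 = 0.48633
Highest is class 'class_1' with F1 score = 0.8740.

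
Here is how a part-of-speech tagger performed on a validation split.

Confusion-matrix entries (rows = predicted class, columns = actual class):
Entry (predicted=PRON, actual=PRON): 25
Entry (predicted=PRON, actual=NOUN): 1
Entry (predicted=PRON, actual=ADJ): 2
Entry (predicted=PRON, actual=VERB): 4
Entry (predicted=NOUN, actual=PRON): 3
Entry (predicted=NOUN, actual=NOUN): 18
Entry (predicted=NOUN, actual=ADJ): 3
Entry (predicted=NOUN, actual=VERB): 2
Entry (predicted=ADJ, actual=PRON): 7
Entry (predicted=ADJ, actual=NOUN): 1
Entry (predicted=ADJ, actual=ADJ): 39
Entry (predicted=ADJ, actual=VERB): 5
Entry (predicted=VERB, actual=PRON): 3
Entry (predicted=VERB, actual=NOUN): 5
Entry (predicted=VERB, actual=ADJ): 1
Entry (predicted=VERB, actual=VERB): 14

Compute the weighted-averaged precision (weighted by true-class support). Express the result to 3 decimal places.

Per-class precision (TP/(TP+FP)):
  PRON: TP=25, FP=1+2+4=7 → 25/32 = 0.7813
  NOUN: TP=18, FP=3+3+2=8 → 18/26 = 0.6923
  ADJ: TP=39, FP=7+1+5=13 → 39/52 = 0.7500
  VERB: TP=14, FP=3+5+1=9 → 14/23 = 0.6087
Weighted-precision = Σ (supportᵢ/N)·precisionᵢ with N=133: (38/133)·0.7813 + (25/133)·0.6923 + (45/133)·0.7500 + (25/133)·0.6087 = 0.722

0.722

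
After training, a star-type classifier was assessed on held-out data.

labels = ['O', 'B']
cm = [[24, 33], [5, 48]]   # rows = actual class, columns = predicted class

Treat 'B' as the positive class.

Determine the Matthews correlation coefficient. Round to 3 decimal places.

MCC = (TP·TN − FP·FN) / √((TP+FP)(TP+FN)(TN+FP)(TN+FN))
Numerator = 48·24 − 33·5 = 987
Denominator = √(81·53·57·29) = √7096329 = 2663.8936
MCC = 987 / 2663.8936 = 0.371

0.371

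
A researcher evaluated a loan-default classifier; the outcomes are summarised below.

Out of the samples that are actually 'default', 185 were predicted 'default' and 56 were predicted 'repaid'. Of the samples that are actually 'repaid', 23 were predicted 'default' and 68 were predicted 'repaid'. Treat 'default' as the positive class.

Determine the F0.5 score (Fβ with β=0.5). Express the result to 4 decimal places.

Fβ = (1+β²)·TP / ((1+β²)·TP + β²·FN + FP), with β²=1/4
= 1.25·185 / (1.25·185 + 0.25·56 + 23) = 0.8621

0.8621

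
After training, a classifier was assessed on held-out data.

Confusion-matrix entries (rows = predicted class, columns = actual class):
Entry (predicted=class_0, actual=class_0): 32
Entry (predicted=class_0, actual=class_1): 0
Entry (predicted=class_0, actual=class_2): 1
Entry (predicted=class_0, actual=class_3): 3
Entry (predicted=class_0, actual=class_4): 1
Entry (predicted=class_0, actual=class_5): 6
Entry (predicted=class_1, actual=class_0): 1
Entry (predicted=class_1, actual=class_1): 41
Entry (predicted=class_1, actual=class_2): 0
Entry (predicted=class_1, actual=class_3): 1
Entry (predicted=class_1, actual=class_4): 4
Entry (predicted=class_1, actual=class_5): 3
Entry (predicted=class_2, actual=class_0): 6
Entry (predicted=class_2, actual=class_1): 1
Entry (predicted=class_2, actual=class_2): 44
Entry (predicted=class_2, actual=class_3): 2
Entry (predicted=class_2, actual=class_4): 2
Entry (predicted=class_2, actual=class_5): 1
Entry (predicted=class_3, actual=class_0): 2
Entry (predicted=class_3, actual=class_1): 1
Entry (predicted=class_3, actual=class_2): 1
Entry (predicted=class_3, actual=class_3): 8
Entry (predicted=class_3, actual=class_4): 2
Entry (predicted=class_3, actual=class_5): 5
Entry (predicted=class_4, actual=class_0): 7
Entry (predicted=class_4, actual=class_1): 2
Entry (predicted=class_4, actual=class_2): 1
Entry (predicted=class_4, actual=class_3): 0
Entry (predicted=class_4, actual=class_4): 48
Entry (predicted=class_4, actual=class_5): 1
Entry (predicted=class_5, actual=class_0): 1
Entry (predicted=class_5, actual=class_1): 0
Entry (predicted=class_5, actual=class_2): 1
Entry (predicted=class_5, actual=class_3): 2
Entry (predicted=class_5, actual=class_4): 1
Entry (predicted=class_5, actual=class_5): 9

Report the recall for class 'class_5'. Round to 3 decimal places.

0.360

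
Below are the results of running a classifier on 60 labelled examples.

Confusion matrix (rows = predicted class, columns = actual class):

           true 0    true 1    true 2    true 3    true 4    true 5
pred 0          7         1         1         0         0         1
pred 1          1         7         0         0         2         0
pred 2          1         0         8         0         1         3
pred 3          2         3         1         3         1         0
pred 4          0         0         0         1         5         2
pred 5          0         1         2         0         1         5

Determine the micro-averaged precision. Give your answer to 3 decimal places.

Micro-averaging pools counts across classes: ΣTP=35, ΣFP=25, ΣFN=25.
Micro-precision = TP/(TP+FP) on pooled counts = 0.583 (equals overall accuracy in single-label multiclass).

0.583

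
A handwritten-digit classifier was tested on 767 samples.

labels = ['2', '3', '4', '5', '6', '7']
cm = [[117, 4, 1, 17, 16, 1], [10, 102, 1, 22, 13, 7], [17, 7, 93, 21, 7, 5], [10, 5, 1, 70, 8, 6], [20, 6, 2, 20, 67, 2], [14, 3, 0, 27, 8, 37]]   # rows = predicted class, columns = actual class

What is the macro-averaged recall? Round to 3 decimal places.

Per-class recall (TP/(TP+FN)):
  2: TP=117, FN=10+17+10+20+14=71 → 117/188 = 0.6223
  3: TP=102, FN=4+7+5+6+3=25 → 102/127 = 0.8031
  4: TP=93, FN=1+1+1+2+0=5 → 93/98 = 0.9490
  5: TP=70, FN=17+22+21+20+27=107 → 70/177 = 0.3955
  6: TP=67, FN=16+13+7+8+8=52 → 67/119 = 0.5630
  7: TP=37, FN=1+7+5+6+2=21 → 37/58 = 0.6379
Macro-recall = mean = (0.6223 + 0.8031 + 0.9490 + 0.3955 + 0.5630 + 0.6379) / 6 = 0.662

0.662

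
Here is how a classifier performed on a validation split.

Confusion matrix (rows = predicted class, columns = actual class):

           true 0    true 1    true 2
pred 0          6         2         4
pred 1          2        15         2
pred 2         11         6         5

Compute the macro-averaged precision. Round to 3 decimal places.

0.506

Per-class precision (TP/(TP+FP)):
  0: TP=6, FP=2+4=6 → 6/12 = 0.5000
  1: TP=15, FP=2+2=4 → 15/19 = 0.7895
  2: TP=5, FP=11+6=17 → 5/22 = 0.2273
Macro-precision = mean = (0.5000 + 0.7895 + 0.2273) / 3 = 0.506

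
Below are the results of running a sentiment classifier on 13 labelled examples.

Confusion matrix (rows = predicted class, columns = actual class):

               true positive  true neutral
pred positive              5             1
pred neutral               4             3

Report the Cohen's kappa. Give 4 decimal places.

0.2529

Observed agreement pₒ = trace/N = 8/13 = 0.61538
Expected agreement pₑ = Σ (rowᵢ·colᵢ)/N² = (9·6 + 4·7)/13² = 0.48521
κ = (pₒ − pₑ)/(1 − pₑ) = (0.61538 − 0.48521)/(1 − 0.48521) = 0.2529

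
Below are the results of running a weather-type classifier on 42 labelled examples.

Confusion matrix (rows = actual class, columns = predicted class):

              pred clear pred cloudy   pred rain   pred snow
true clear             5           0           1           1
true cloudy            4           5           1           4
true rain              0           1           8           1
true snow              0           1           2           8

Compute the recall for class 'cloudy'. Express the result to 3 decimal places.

0.357

recall = TP/(TP+FN).
cloudy: TP=5, FN=4+1+4=9 → 5/14 = 0.3571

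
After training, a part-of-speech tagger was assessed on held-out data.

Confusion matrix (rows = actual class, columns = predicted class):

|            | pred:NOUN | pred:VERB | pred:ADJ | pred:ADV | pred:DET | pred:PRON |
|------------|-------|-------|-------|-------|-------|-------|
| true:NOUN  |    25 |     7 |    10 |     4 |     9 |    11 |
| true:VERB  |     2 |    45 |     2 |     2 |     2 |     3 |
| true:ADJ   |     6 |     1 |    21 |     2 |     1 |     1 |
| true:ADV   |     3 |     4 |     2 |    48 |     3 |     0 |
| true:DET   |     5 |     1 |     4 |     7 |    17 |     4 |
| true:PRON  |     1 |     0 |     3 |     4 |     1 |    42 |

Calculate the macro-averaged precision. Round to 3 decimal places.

0.632

Per-class precision (TP/(TP+FP)):
  NOUN: TP=25, FP=2+6+3+5+1=17 → 25/42 = 0.5952
  VERB: TP=45, FP=7+1+4+1+0=13 → 45/58 = 0.7759
  ADJ: TP=21, FP=10+2+2+4+3=21 → 21/42 = 0.5000
  ADV: TP=48, FP=4+2+2+7+4=19 → 48/67 = 0.7164
  DET: TP=17, FP=9+2+1+3+1=16 → 17/33 = 0.5152
  PRON: TP=42, FP=11+3+1+0+4=19 → 42/61 = 0.6885
Macro-precision = mean = (0.5952 + 0.7759 + 0.5000 + 0.7164 + 0.5152 + 0.6885) / 6 = 0.632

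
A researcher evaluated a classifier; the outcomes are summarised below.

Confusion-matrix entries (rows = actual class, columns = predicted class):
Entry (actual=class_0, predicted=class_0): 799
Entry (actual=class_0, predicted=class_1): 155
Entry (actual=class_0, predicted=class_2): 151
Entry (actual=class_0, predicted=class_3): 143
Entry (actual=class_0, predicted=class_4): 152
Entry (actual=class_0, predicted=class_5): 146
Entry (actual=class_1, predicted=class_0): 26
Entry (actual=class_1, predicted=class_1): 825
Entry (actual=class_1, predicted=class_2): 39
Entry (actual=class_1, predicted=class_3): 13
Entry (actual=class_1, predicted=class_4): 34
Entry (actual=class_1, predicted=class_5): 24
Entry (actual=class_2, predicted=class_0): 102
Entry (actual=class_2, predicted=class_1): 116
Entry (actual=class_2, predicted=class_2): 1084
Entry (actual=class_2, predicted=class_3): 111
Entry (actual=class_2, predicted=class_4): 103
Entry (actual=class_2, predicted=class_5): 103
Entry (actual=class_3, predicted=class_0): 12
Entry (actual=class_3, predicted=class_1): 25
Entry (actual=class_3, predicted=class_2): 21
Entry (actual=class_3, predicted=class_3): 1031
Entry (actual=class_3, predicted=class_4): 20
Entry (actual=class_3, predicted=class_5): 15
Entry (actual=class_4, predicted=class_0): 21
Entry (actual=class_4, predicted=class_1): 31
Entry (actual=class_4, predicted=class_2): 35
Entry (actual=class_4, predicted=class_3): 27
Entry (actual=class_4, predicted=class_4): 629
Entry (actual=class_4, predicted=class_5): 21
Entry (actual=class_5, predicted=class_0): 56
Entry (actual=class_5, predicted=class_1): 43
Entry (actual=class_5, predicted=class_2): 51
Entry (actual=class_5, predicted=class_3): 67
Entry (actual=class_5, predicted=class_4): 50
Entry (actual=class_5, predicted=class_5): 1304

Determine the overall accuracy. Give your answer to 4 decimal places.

0.7478

Accuracy = trace / total = (799+825+1084+1031+629+1304=5672) / 7585 = 5672/7585 = 0.7478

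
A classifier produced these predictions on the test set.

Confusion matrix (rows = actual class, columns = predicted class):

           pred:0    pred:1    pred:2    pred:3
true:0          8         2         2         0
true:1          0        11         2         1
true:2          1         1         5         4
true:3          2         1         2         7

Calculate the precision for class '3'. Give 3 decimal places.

0.583

precision = TP/(TP+FP).
3: TP=7, FP=0+1+4=5 → 7/12 = 0.5833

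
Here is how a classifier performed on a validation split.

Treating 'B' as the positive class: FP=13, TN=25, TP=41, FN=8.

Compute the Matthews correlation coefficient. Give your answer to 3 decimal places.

0.506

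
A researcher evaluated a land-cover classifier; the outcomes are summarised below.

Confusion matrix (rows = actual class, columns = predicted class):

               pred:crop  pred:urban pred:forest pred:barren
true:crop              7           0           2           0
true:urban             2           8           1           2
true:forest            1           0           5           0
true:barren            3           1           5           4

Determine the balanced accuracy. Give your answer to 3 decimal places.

Balanced accuracy = mean of per-class recall.
  crop: recall = 7/9 = 0.7778
  urban: recall = 8/13 = 0.6154
  forest: recall = 5/6 = 0.8333
  barren: recall = 4/13 = 0.3077
Mean = (0.7778 + 0.6154 + 0.8333 + 0.3077) / 4 = 0.634

0.634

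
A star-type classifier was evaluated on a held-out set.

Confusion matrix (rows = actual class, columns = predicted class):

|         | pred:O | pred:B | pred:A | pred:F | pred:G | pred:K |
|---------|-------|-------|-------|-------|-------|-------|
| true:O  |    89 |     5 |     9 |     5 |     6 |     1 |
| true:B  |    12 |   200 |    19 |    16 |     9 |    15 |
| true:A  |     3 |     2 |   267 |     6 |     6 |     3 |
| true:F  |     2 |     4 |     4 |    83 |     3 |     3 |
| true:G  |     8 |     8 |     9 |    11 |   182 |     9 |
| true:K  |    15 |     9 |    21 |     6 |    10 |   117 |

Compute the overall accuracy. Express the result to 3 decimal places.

0.797

Accuracy = trace / total = (89+200+267+83+182+117=938) / 1177 = 938/1177 = 0.797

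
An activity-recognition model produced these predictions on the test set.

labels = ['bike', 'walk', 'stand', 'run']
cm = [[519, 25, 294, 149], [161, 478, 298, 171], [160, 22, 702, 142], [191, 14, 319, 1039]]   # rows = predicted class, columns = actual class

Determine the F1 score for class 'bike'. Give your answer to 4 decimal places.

One-vs-rest for 'bike': TP = diagonal; FP = other classes predicted 'bike'; FN = 'bike' predicted as other.
F1 score = 2·TP/(2·TP+FP+FN).
bike: TP=519, FP=25+294+149=468, FN=161+160+191=512 → 1038/2018 = 0.51437

0.5144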